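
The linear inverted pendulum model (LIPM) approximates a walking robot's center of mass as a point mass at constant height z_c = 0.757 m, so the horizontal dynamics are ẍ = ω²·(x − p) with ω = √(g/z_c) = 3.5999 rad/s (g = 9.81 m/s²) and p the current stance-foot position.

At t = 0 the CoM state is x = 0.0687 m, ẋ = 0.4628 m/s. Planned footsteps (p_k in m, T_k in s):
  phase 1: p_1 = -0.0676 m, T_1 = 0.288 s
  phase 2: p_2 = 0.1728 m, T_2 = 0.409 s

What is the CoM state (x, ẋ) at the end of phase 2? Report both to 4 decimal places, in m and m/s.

phase 1: p=-0.0676, T=0.288, ωT=1.036771, cosh=1.587347, sinh=1.232750; start (x,ẋ)=(0.068700, 0.462800) → end (x,ẋ)=(0.307237, 1.339493)
phase 2: p=0.1728, T=0.409, ωT=1.472359, cosh=2.294446, sinh=2.065062; start (x,ẋ)=(0.307237, 1.339493) → end (x,ẋ)=(1.249650, 4.072798)

x = 1.2497, ẋ = 4.0728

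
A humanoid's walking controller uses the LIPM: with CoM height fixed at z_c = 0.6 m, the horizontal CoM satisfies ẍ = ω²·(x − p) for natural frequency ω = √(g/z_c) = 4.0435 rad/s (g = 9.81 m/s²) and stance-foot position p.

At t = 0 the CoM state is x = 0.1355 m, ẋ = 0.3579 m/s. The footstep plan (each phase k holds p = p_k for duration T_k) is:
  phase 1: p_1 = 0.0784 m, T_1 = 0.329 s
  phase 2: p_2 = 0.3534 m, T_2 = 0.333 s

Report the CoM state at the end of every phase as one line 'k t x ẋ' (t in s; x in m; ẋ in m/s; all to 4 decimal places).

1 0.3290 0.3496 1.1302
2 0.6620 0.8465 2.2919

phase 1: p=0.0784, T=0.329, ωT=1.330312, cosh=2.023308, sinh=1.758913; start (x,ẋ)=(0.135500, 0.357900) → end (x,ẋ)=(0.349617, 1.130247)
phase 2: p=0.3534, T=0.333, ωT=1.346486, cosh=2.052023, sinh=1.791870; start (x,ẋ)=(0.349617, 1.130247) → end (x,ẋ)=(0.846503, 2.291879)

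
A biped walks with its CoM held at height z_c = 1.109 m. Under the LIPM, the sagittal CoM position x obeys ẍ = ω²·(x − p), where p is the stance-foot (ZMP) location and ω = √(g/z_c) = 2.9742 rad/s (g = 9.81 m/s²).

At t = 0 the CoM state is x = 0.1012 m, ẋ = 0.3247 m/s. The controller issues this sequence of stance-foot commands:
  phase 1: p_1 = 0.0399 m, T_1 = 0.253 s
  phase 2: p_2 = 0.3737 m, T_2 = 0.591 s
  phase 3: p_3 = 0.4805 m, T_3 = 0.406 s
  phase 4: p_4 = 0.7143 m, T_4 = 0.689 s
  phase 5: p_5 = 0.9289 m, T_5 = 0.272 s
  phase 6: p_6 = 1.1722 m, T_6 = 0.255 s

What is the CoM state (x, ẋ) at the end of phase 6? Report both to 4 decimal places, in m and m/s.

x = -0.5818, ẋ = -4.7219

phase 1: p=0.0399, T=0.253, ωT=0.752473, cosh=1.296721, sinh=0.825520; start (x,ẋ)=(0.101200, 0.324700) → end (x,ẋ)=(0.209513, 0.571553)
phase 2: p=0.3737, T=0.591, ωT=1.757752, cosh=2.985909, sinh=2.813477; start (x,ẋ)=(0.209513, 0.571553) → end (x,ẋ)=(0.424119, 0.332712)
phase 3: p=0.4805, T=0.406, ωT=1.207525, cosh=1.822066, sinh=1.523130; start (x,ẋ)=(0.424119, 0.332712) → end (x,ẋ)=(0.548156, 0.350812)
phase 4: p=0.7143, T=0.689, ωT=2.049224, cosh=3.945354, sinh=3.816520; start (x,ẋ)=(0.548156, 0.350812) → end (x,ẋ)=(0.508969, -0.501835)
phase 5: p=0.9289, T=0.272, ωT=0.808982, cosh=1.345466, sinh=0.900155; start (x,ẋ)=(0.508969, -0.501835) → end (x,ẋ)=(0.212014, -1.799459)
phase 6: p=1.1722, T=0.255, ωT=0.758421, cosh=1.301654, sinh=0.833249; start (x,ẋ)=(0.212014, -1.799459) → end (x,ẋ)=(-0.581764, -4.721851)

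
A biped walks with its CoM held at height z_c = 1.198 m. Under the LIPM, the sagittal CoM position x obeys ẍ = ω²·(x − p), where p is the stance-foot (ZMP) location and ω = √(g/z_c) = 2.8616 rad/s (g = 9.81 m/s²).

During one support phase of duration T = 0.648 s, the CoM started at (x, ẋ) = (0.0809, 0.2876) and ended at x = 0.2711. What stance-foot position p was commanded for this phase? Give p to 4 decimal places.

p = 0.1350

ωT = 2.8616·0.648 = 1.854317; cosh(ωT) = 3.271946, sinh(ωT) = 3.115387
x(T) = p + (x₀−p)·cosh(ωT) + (ẋ₀/ω)·sinh(ωT) ⇒ p·(1 − cosh) = x(T) − x₀·cosh − (ẋ₀/ω)·sinh
numerator   = 0.2711 − (0.0809)·3.271946 − (0.2876/2.8616)·3.115387 = -0.306707
denominator = 1 − 3.271946 = -2.271946
p = -0.306707 / -2.271946 = 0.1350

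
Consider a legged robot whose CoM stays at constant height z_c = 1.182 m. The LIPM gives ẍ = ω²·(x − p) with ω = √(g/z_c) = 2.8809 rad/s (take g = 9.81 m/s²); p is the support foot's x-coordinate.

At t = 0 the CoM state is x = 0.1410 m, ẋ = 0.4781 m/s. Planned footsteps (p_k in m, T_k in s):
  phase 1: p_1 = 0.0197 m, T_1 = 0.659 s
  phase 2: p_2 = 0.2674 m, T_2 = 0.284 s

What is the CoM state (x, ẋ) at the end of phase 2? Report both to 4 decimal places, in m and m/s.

phase 1: p=0.0197, T=0.659, ωT=1.898513, cosh=3.412876, sinh=3.263085; start (x,ẋ)=(0.141000, 0.478100) → end (x,ẋ)=(0.975207, 2.771991)
phase 2: p=0.2674, T=0.284, ωT=0.818176, cosh=1.353799, sinh=0.912563; start (x,ẋ)=(0.975207, 2.771991) → end (x,ẋ)=(2.103693, 5.613545)

x = 2.1037, ẋ = 5.6135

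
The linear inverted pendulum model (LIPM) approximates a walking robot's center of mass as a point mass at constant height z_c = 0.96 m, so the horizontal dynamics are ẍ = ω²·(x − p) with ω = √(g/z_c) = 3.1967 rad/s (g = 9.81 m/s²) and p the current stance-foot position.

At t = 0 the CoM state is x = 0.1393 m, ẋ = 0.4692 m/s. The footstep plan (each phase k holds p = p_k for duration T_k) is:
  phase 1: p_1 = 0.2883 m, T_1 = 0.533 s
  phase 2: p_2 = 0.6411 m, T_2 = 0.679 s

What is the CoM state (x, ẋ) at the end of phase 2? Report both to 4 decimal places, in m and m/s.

phase 1: p=0.2883, T=0.533, ωT=1.703841, cosh=2.838498, sinh=2.656515; start (x,ẋ)=(0.139300, 0.469200) → end (x,ẋ)=(0.255277, 0.066503)
phase 2: p=0.6411, T=0.679, ωT=2.170559, cosh=4.438649, sinh=4.324535; start (x,ẋ)=(0.255277, 0.066503) → end (x,ẋ)=(-0.981465, -5.038521)

x = -0.9815, ẋ = -5.0385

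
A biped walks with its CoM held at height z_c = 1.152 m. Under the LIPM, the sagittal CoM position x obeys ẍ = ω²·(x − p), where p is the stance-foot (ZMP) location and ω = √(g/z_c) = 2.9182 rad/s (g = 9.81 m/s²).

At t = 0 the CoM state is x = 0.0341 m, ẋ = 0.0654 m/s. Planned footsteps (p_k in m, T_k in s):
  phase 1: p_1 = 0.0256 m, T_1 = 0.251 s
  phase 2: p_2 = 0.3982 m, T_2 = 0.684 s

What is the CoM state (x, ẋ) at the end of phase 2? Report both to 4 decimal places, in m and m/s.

x = -0.7621, ẋ = -3.2356

phase 1: p=0.0256, T=0.251, ωT=0.732468, cosh=1.280465, sinh=0.799744; start (x,ẋ)=(0.034100, 0.065400) → end (x,ẋ)=(0.054407, 0.103580)
phase 2: p=0.3982, T=0.684, ωT=1.996049, cosh=3.747895, sinh=3.612023; start (x,ẋ)=(0.054407, 0.103580) → end (x,ẋ)=(-0.762093, -3.235580)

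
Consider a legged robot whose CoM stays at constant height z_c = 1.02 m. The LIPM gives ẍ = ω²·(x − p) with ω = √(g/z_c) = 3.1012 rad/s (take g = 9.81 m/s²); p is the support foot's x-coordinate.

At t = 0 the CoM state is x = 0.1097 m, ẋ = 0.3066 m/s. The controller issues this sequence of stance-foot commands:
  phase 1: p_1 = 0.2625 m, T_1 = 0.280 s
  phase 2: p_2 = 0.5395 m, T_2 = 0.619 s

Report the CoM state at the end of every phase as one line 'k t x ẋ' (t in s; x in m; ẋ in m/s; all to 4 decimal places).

phase 1: p=0.2625, T=0.280, ωT=0.868336, cosh=1.401296, sinh=0.981647; start (x,ẋ)=(0.109700, 0.306600) → end (x,ẋ)=(0.145432, -0.035529)
phase 2: p=0.5395, T=0.619, ωT=1.919643, cosh=3.482591, sinh=3.335932; start (x,ẋ)=(0.145432, -0.035529) → end (x,ẋ)=(-0.871094, -4.200516)

1 0.2800 0.1454 -0.0355
2 0.8990 -0.8711 -4.2005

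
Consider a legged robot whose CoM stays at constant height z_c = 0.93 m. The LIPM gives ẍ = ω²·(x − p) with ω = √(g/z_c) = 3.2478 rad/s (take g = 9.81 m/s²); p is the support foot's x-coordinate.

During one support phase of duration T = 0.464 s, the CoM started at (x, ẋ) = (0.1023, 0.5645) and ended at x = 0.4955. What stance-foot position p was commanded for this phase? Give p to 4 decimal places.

p = 0.0875

ωT = 3.2478·0.464 = 1.506979; cosh(ωT) = 2.367328, sinh(ωT) = 2.145749
x(T) = p + (x₀−p)·cosh(ωT) + (ẋ₀/ω)·sinh(ωT) ⇒ p·(1 − cosh) = x(T) − x₀·cosh − (ẋ₀/ω)·sinh
numerator   = 0.4955 − (0.1023)·2.367328 − (0.5645/3.2478)·2.145749 = -0.119630
denominator = 1 − 2.367328 = -1.367328
p = -0.119630 / -1.367328 = 0.0875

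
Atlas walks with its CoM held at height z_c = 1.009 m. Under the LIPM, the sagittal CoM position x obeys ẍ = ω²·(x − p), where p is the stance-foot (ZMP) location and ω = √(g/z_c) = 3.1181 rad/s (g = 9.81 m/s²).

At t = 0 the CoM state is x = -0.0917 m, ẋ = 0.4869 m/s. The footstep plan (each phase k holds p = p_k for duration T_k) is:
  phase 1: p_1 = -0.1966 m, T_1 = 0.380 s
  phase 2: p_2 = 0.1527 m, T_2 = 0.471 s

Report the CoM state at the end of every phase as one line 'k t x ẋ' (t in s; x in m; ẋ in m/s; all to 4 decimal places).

phase 1: p=-0.1966, T=0.380, ωT=1.184878, cosh=1.788036, sinh=1.482252; start (x,ẋ)=(-0.091700, 0.486900) → end (x,ẋ)=(0.222423, 1.355422)
phase 2: p=0.1527, T=0.471, ωT=1.468625, cosh=2.286751, sinh=2.056509; start (x,ẋ)=(0.222423, 1.355422) → end (x,ẋ)=(1.206093, 3.546603)

1 0.3800 0.2224 1.3554
2 0.8510 1.2061 3.5466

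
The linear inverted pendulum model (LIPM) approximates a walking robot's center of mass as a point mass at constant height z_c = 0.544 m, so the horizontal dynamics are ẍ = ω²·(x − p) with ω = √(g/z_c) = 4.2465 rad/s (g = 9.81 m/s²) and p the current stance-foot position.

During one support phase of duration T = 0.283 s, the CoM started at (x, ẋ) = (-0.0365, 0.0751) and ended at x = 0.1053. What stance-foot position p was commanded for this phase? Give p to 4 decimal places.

p = -0.1780

ωT = 4.2465·0.283 = 1.201759; cosh(ωT) = 1.813314, sinh(ωT) = 1.512650
x(T) = p + (x₀−p)·cosh(ωT) + (ẋ₀/ω)·sinh(ωT) ⇒ p·(1 − cosh) = x(T) − x₀·cosh − (ẋ₀/ω)·sinh
numerator   = 0.1053 − (-0.0365)·1.813314 − (0.0751/4.2465)·1.512650 = 0.144735
denominator = 1 − 1.813314 = -0.813314
p = 0.144735 / -0.813314 = -0.1780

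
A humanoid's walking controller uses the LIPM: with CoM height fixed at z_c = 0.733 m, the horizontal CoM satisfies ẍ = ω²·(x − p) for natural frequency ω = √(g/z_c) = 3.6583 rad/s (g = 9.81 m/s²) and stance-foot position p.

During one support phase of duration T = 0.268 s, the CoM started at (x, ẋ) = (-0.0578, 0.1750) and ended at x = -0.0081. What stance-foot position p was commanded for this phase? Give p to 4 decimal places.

p = -0.0480

ωT = 3.6583·0.268 = 0.980424; cosh(ωT) = 1.520370, sinh(ωT) = 1.145218
x(T) = p + (x₀−p)·cosh(ωT) + (ẋ₀/ω)·sinh(ωT) ⇒ p·(1 − cosh) = x(T) − x₀·cosh − (ẋ₀/ω)·sinh
numerator   = -0.0081 − (-0.0578)·1.520370 − (0.1750/3.6583)·1.145218 = 0.024994
denominator = 1 − 1.520370 = -0.520370
p = 0.024994 / -0.520370 = -0.0480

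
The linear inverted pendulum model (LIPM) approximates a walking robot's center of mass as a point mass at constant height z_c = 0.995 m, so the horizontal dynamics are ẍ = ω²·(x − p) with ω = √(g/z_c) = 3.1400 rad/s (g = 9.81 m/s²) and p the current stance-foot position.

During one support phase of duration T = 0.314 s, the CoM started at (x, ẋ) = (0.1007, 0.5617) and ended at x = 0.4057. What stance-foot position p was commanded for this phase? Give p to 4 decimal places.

ωT = 3.1400·0.314 = 0.985960; cosh(ωT) = 1.526732, sinh(ωT) = 1.153651
x(T) = p + (x₀−p)·cosh(ωT) + (ẋ₀/ω)·sinh(ωT) ⇒ p·(1 − cosh) = x(T) − x₀·cosh − (ẋ₀/ω)·sinh
numerator   = 0.4057 − (0.1007)·1.526732 − (0.5617/3.1400)·1.153651 = 0.045587
denominator = 1 − 1.526732 = -0.526732
p = 0.045587 / -0.526732 = -0.0865

p = -0.0865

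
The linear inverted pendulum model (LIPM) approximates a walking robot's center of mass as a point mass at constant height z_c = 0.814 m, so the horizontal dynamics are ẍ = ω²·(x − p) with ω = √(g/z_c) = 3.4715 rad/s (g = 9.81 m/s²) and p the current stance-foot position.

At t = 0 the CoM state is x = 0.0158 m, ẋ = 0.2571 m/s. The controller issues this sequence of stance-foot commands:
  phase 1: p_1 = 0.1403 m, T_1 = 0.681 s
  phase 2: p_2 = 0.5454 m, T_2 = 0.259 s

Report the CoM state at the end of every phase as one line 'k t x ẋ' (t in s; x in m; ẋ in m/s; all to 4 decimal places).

phase 1: p=0.1403, T=0.681, ωT=2.364092, cosh=5.364204, sinh=5.270169; start (x,ẋ)=(0.015800, 0.257100) → end (x,ẋ)=(-0.137234, -0.898640)
phase 2: p=0.5454, T=0.259, ωT=0.899118, cosh=1.432182, sinh=1.025254; start (x,ẋ)=(-0.137234, -0.898640) → end (x,ẋ)=(-0.697655, -3.716624)

1 0.6810 -0.1372 -0.8986
2 0.9400 -0.6977 -3.7166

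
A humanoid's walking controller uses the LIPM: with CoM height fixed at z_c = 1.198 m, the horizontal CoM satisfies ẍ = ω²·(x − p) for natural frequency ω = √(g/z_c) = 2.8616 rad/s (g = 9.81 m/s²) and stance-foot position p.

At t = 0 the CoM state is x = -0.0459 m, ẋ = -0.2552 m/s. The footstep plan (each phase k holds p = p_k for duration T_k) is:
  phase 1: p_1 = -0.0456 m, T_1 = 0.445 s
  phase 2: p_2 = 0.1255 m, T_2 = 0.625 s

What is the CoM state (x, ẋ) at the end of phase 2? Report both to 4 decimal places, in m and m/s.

x = -1.3544, ẋ = -4.1649

phase 1: p=-0.0456, T=0.445, ωT=1.273412, cosh=1.926449, sinh=1.646574; start (x,ẋ)=(-0.045900, -0.255200) → end (x,ẋ)=(-0.193021, -0.493043)
phase 2: p=0.1255, T=0.625, ωT=1.788500, cosh=3.073843, sinh=2.906632; start (x,ẋ)=(-0.193021, -0.493043) → end (x,ẋ)=(-1.354385, -4.164873)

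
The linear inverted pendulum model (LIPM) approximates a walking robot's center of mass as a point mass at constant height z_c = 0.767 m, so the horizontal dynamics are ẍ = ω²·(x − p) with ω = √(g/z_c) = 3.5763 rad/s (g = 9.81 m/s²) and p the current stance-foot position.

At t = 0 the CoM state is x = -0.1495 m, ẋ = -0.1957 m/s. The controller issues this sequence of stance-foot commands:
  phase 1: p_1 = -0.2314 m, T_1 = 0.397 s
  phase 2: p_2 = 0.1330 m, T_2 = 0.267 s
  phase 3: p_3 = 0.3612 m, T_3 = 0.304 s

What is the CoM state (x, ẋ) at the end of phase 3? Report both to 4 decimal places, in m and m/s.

x = -1.0081, ẋ = -4.4682

phase 1: p=-0.2314, T=0.397, ωT=1.419791, cosh=2.189010, sinh=1.947246; start (x,ẋ)=(-0.149500, -0.195700) → end (x,ẋ)=(-0.158676, 0.141957)
phase 2: p=0.1330, T=0.267, ωT=0.954872, cosh=1.491600, sinh=1.106738; start (x,ẋ)=(-0.158676, 0.141957) → end (x,ẋ)=(-0.258133, -0.942719)
phase 3: p=0.3612, T=0.304, ωT=1.087195, cosh=1.651552, sinh=1.314391; start (x,ẋ)=(-0.258133, -0.942719) → end (x,ẋ)=(-1.008137, -4.468223)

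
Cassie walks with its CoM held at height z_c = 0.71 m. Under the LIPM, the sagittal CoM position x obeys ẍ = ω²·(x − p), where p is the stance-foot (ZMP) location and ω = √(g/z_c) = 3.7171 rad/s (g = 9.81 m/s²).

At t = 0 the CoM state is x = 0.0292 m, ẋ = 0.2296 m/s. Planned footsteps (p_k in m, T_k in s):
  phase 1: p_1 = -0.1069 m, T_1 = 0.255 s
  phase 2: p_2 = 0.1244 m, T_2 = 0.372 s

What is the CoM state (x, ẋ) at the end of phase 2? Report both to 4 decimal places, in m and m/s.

x = 0.6555, ẋ = 2.1630

phase 1: p=-0.1069, T=0.255, ωT=0.947860, cosh=1.483876, sinh=1.096307; start (x,ẋ)=(0.029200, 0.229600) → end (x,ẋ)=(0.162773, 0.895317)
phase 2: p=0.1244, T=0.372, ωT=1.382761, cosh=2.118389, sinh=1.867504; start (x,ẋ)=(0.162773, 0.895317) → end (x,ẋ)=(0.655504, 2.163002)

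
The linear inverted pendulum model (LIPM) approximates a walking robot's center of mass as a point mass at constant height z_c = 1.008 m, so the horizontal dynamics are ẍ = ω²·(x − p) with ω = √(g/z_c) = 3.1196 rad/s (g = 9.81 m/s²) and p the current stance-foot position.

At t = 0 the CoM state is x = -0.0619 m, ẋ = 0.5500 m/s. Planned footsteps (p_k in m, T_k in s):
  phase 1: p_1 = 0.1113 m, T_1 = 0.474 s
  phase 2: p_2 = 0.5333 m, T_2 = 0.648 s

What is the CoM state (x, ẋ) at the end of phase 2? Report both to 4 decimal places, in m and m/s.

phase 1: p=0.1113, T=0.474, ωT=1.478690, cosh=2.307566, sinh=2.079630; start (x,ẋ)=(-0.061900, 0.550000) → end (x,ẋ)=(0.078278, 0.145507)
phase 2: p=0.5333, T=0.648, ωT=2.021501, cosh=3.841052, sinh=3.708595; start (x,ẋ)=(0.078278, 0.145507) → end (x,ẋ)=(-1.041484, -4.705403)

x = -1.0415, ẋ = -4.7054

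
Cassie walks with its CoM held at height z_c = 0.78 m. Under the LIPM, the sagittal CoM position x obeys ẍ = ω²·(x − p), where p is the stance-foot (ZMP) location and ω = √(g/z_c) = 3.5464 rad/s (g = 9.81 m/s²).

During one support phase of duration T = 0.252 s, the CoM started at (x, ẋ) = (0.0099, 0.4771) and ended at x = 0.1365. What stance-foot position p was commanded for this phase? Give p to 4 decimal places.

p = 0.0340

ωT = 3.5464·0.252 = 0.893693; cosh(ωT) = 1.426640, sinh(ωT) = 1.017498
x(T) = p + (x₀−p)·cosh(ωT) + (ẋ₀/ω)·sinh(ωT) ⇒ p·(1 − cosh) = x(T) − x₀·cosh − (ẋ₀/ω)·sinh
numerator   = 0.1365 − (0.0099)·1.426640 − (0.4771/3.5464)·1.017498 = -0.014509
denominator = 1 − 1.426640 = -0.426640
p = -0.014509 / -0.426640 = 0.0340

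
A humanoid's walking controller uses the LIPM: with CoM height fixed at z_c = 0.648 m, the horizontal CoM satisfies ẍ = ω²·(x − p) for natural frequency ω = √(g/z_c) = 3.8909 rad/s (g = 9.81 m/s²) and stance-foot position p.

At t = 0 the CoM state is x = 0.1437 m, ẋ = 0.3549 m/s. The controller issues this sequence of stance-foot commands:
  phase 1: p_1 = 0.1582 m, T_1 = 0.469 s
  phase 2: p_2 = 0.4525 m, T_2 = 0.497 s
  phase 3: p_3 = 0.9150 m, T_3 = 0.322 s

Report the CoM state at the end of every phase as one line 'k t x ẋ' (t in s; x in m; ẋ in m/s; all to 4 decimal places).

1 0.4690 0.3876 0.9587
2 0.9660 1.0574 2.5289
3 1.2880 2.2293 5.6779

phase 1: p=0.1582, T=0.469, ωT=1.824832, cosh=3.181499, sinh=3.020254; start (x,ẋ)=(0.143700, 0.354900) → end (x,ẋ)=(0.387554, 0.958717)
phase 2: p=0.4525, T=0.497, ωT=1.933777, cosh=3.530092, sinh=3.385491; start (x,ẋ)=(0.387554, 0.958717) → end (x,ẋ)=(1.057420, 2.528855)
phase 3: p=0.9150, T=0.322, ωT=1.252870, cosh=1.893029, sinh=1.607345; start (x,ẋ)=(1.057420, 2.528855) → end (x,ẋ)=(2.229284, 5.677892)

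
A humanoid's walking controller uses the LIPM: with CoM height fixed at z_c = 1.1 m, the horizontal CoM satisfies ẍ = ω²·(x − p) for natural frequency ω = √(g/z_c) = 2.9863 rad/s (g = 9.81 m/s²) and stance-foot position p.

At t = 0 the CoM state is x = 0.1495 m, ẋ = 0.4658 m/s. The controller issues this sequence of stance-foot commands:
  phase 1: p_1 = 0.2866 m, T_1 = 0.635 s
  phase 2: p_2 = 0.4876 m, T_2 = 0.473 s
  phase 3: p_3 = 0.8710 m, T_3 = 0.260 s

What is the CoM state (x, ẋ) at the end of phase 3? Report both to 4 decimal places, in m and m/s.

x = 0.0166, ẋ = -1.9429

phase 1: p=0.2866, T=0.635, ωT=1.896300, cosh=3.405664, sinh=3.255541; start (x,ẋ)=(0.149500, 0.465800) → end (x,ẋ)=(0.327479, 0.253469)
phase 2: p=0.4876, T=0.473, ωT=1.412520, cosh=2.174909, sinh=1.931380; start (x,ẋ)=(0.327479, 0.253469) → end (x,ẋ)=(0.303283, -0.372252)
phase 3: p=0.8710, T=0.260, ωT=0.776438, cosh=1.316879, sinh=0.856837; start (x,ẋ)=(0.303283, -0.372252) → end (x,ẋ)=(0.016577, -1.942871)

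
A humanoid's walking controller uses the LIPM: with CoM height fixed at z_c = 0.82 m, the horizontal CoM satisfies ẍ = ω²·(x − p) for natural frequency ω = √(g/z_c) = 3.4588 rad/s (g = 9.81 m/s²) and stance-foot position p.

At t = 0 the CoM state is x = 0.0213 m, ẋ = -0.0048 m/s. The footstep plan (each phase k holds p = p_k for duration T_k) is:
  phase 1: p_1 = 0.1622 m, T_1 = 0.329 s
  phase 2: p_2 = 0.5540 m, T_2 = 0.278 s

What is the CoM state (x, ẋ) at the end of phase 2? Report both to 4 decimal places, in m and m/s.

x = -0.6225, ẋ = -3.4922

phase 1: p=0.1622, T=0.329, ωT=1.137945, cosh=1.720413, sinh=1.399937; start (x,ẋ)=(0.021300, -0.004800) → end (x,ẋ)=(-0.082149, -0.690510)
phase 2: p=0.5540, T=0.278, ωT=0.961546, cosh=1.499020, sinh=1.116719; start (x,ẋ)=(-0.082149, -0.690510) → end (x,ẋ)=(-0.622540, -3.492218)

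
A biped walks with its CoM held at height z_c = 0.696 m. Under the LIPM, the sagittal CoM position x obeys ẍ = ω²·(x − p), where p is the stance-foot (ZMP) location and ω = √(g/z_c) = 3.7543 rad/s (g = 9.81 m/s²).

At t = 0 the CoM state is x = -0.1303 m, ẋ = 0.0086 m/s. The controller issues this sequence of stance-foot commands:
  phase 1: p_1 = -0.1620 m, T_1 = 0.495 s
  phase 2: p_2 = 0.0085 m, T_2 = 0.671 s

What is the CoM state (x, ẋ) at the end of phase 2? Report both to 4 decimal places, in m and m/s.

phase 1: p=-0.1620, T=0.495, ωT=1.858379, cosh=3.284627, sinh=3.128702; start (x,ẋ)=(-0.130300, 0.008600) → end (x,ẋ)=(-0.050710, 0.400599)
phase 2: p=0.0085, T=0.671, ωT=2.519135, cosh=6.249192, sinh=6.168663; start (x,ẋ)=(-0.050710, 0.400599) → end (x,ẋ)=(0.296704, 1.132164)

x = 0.2967, ẋ = 1.1322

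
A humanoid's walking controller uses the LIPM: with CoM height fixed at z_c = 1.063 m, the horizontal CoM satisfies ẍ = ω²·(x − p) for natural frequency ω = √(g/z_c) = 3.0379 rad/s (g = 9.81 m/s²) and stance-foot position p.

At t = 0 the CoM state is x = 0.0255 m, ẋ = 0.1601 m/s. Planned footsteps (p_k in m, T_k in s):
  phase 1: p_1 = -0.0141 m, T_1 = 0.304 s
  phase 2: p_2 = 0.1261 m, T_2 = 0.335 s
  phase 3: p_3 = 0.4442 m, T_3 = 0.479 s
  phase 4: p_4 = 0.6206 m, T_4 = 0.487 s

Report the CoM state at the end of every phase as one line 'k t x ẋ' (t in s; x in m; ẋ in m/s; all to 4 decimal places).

1 0.3040 0.0995 0.3609
2 0.6390 0.2274 0.4674
3 1.1180 0.2661 -0.2782
4 1.6050 -0.3885 -2.8837

phase 1: p=-0.0141, T=0.304, ωT=0.923522, cosh=1.457630, sinh=1.060512; start (x,ẋ)=(0.025500, 0.160100) → end (x,ẋ)=(0.099512, 0.360947)
phase 2: p=0.1261, T=0.335, ωT=1.017697, cosh=1.564120, sinh=1.202694; start (x,ẋ)=(0.099512, 0.360947) → end (x,ẋ)=(0.227411, 0.467421)
phase 3: p=0.4442, T=0.479, ωT=1.455154, cosh=2.259254, sinh=2.025890; start (x,ẋ)=(0.227411, 0.467421) → end (x,ẋ)=(0.266129, -0.278193)
phase 4: p=0.6206, T=0.487, ωT=1.479457, cosh=2.309162, sinh=2.081401; start (x,ẋ)=(0.266129, -0.278193) → end (x,ẋ)=(-0.388534, -2.883745)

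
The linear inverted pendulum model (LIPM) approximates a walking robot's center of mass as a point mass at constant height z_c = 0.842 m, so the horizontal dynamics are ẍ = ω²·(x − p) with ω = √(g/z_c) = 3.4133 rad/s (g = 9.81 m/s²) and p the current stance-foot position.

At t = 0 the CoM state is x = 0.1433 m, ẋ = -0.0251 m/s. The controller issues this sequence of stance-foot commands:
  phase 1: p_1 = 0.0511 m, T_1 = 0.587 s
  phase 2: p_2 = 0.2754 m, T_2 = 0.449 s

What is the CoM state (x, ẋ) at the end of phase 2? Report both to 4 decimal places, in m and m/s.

x = 1.1900, ẋ = 3.2772

phase 1: p=0.0511, T=0.587, ωT=2.003607, cosh=3.775303, sinh=3.640455; start (x,ẋ)=(0.143300, -0.025100) → end (x,ẋ)=(0.372413, 1.050914)
phase 2: p=0.2754, T=0.449, ωT=1.532572, cosh=2.423024, sinh=2.207045; start (x,ẋ)=(0.372413, 1.050914) → end (x,ẋ)=(1.189986, 3.277214)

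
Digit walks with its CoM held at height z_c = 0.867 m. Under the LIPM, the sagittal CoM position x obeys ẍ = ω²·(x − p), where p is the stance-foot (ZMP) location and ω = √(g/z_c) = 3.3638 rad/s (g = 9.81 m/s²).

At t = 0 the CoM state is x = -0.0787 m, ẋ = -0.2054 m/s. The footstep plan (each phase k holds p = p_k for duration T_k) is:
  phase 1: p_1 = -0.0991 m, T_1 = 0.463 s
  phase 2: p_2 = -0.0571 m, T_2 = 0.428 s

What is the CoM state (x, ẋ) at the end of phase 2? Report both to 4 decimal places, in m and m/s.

x = -0.5558, ẋ = -1.6579

phase 1: p=-0.0991, T=0.463, ωT=1.557439, cosh=2.478663, sinh=2.267988; start (x,ẋ)=(-0.078700, -0.205400) → end (x,ẋ)=(-0.187023, -0.353485)
phase 2: p=-0.0571, T=0.428, ωT=1.439706, cosh=2.228227, sinh=1.991230; start (x,ẋ)=(-0.187023, -0.353485) → end (x,ẋ)=(-0.555846, -1.657881)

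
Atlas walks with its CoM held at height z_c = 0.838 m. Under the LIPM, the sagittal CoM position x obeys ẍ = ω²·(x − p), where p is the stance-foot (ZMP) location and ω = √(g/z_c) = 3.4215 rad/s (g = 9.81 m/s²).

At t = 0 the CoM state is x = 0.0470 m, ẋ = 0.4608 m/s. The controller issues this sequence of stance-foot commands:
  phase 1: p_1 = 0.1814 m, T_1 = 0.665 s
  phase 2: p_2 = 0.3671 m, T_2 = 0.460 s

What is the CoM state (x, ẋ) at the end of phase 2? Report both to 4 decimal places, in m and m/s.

phase 1: p=0.1814, T=0.665, ωT=2.275298, cosh=4.916790, sinh=4.814024; start (x,ẋ)=(0.047000, 0.460800) → end (x,ẋ)=(0.168925, 0.051930)
phase 2: p=0.3671, T=0.460, ωT=1.573890, cosh=2.516310, sinh=2.309073; start (x,ẋ)=(0.168925, 0.051930) → end (x,ẋ)=(-0.096523, -1.435005)

x = -0.0965, ẋ = -1.4350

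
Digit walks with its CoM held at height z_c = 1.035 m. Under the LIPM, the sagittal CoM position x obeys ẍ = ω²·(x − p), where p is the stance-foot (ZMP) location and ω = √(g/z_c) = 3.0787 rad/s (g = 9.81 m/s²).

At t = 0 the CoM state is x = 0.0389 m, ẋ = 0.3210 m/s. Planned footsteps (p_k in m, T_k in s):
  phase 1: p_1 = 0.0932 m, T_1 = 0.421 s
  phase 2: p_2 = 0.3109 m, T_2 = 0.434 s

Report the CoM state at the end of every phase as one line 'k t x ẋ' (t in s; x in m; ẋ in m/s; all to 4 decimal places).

phase 1: p=0.0932, T=0.421, ωT=1.296133, cosh=1.964361, sinh=1.690773; start (x,ẋ)=(0.038900, 0.321000) → end (x,ẋ)=(0.162823, 0.347908)
phase 2: p=0.3109, T=0.434, ωT=1.336156, cosh=2.033622, sinh=1.770768; start (x,ẋ)=(0.162823, 0.347908) → end (x,ẋ)=(0.209873, -0.099752)

1 0.4210 0.1628 0.3479
2 0.8550 0.2099 -0.0998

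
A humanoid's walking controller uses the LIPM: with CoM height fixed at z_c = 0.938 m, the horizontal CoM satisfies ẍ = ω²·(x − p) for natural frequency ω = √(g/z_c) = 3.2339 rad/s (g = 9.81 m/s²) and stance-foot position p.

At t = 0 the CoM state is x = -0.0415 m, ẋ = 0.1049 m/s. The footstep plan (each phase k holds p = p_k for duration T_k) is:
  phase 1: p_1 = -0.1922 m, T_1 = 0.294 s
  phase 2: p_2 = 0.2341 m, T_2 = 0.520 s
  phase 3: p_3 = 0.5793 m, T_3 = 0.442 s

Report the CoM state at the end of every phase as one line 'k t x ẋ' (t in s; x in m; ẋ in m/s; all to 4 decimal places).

phase 1: p=-0.1922, T=0.294, ωT=0.950767, cosh=1.487069, sinh=1.100624; start (x,ẋ)=(-0.041500, 0.104900) → end (x,ẋ)=(0.067603, 0.692381)
phase 2: p=0.2341, T=0.520, ωT=1.681628, cosh=2.780185, sinh=2.594114; start (x,ẋ)=(0.067603, 0.692381) → end (x,ẋ)=(0.326610, 0.528186)
phase 3: p=0.5793, T=0.442, ωT=1.429384, cosh=2.207791, sinh=1.968334; start (x,ẋ)=(0.326610, 0.528186) → end (x,ẋ)=(0.342896, -0.442352)

1 0.2940 0.0676 0.6924
2 0.8140 0.3266 0.5282
3 1.2560 0.3429 -0.4424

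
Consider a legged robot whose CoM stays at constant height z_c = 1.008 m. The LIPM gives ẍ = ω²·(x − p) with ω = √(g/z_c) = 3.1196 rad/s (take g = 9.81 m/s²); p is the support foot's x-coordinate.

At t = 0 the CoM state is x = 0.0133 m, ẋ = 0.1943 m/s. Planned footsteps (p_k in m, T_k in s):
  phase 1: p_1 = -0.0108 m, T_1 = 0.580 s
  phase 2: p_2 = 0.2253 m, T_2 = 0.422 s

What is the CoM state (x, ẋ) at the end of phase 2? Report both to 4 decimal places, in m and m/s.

phase 1: p=-0.0108, T=0.580, ωT=1.809368, cosh=3.135172, sinh=2.971415; start (x,ẋ)=(0.013300, 0.194300) → end (x,ẋ)=(0.249828, 0.832562)
phase 2: p=0.2253, T=0.422, ωT=1.316471, cosh=1.999157, sinh=1.731078; start (x,ẋ)=(0.249828, 0.832562) → end (x,ẋ)=(0.736327, 1.796881)

x = 0.7363, ẋ = 1.7969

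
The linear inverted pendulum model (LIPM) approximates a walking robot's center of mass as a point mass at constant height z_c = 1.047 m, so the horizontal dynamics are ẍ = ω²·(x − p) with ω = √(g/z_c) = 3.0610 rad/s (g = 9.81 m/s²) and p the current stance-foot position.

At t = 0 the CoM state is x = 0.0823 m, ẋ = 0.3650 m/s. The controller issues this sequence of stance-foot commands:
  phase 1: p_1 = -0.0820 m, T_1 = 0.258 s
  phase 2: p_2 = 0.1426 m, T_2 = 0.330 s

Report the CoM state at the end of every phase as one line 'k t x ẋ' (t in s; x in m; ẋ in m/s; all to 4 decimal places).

phase 1: p=-0.0820, T=0.258, ωT=0.789738, cosh=1.328391, sinh=0.874428; start (x,ẋ)=(0.082300, 0.365000) → end (x,ẋ)=(0.240523, 0.924632)
phase 2: p=0.1426, T=0.330, ωT=1.010130, cosh=1.555065, sinh=1.190893; start (x,ẋ)=(0.240523, 0.924632) → end (x,ẋ)=(0.654609, 1.794825)

1 0.2580 0.2405 0.9246
2 0.5880 0.6546 1.7948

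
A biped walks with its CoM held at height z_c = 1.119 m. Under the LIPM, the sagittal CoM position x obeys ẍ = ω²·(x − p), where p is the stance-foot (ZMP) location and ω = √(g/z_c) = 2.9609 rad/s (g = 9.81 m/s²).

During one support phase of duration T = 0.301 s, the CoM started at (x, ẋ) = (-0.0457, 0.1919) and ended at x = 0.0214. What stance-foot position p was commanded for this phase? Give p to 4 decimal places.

p = -0.0490

ωT = 2.9609·0.301 = 0.891231; cosh(ωT) = 1.424140, sinh(ωT) = 1.013989
x(T) = p + (x₀−p)·cosh(ωT) + (ẋ₀/ω)·sinh(ωT) ⇒ p·(1 − cosh) = x(T) − x₀·cosh − (ẋ₀/ω)·sinh
numerator   = 0.0214 − (-0.0457)·1.424140 − (0.1919/2.9609)·1.013989 = 0.020765
denominator = 1 − 1.424140 = -0.424140
p = 0.020765 / -0.424140 = -0.0490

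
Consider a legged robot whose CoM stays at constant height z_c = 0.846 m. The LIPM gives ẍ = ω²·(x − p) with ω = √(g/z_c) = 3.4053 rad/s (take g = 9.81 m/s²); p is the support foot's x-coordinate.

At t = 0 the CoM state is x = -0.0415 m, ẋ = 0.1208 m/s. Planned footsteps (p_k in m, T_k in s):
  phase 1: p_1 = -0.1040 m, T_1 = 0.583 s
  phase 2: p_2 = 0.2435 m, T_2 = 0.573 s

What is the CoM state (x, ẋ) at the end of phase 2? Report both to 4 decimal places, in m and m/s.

phase 1: p=-0.1040, T=0.583, ωT=1.985290, cosh=3.709249, sinh=3.571909; start (x,ẋ)=(-0.041500, 0.120800) → end (x,ẋ)=(0.254538, 1.208291)
phase 2: p=0.2435, T=0.573, ωT=1.951237, cosh=3.589742, sinh=3.447644; start (x,ẋ)=(0.254538, 1.208291) → end (x,ẋ)=(1.506441, 4.467047)

x = 1.5064, ẋ = 4.4670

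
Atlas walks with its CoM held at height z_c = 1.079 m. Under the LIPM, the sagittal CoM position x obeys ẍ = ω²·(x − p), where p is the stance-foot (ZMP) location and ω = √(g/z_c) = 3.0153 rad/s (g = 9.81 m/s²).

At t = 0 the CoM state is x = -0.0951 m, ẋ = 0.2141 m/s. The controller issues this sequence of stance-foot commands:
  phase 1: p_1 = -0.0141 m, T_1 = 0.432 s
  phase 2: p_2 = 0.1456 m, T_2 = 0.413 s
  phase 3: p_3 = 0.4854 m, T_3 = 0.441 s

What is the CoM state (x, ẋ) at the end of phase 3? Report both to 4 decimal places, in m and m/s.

x = -1.4995, ẋ = -5.6678

phase 1: p=-0.0141, T=0.432, ωT=1.302610, cosh=1.975353, sinh=1.703532; start (x,ẋ)=(-0.095100, 0.214100) → end (x,ẋ)=(-0.053145, 0.006854)
phase 2: p=0.1456, T=0.413, ωT=1.245319, cosh=1.880946, sinh=1.593097; start (x,ẋ)=(-0.053145, 0.006854) → end (x,ẋ)=(-0.224608, -0.941813)
phase 3: p=0.4854, T=0.441, ωT=1.329747, cosh=2.022316, sinh=1.757772; start (x,ẋ)=(-0.224608, -0.941813) → end (x,ẋ)=(-1.499491, -5.667834)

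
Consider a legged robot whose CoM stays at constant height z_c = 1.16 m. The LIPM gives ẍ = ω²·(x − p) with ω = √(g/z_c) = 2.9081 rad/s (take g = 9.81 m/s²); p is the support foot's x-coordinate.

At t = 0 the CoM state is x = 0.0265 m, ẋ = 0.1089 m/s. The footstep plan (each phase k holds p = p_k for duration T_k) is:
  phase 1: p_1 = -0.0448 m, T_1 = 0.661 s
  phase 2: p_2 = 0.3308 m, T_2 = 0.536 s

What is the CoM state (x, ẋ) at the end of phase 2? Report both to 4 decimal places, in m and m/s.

phase 1: p=-0.0448, T=0.661, ωT=1.922254, cosh=3.491314, sinh=3.345037; start (x,ẋ)=(0.026500, 0.108900) → end (x,ẋ)=(0.329393, 1.073789)
phase 2: p=0.3308, T=0.536, ωT=1.558742, cosh=2.481619, sinh=2.271218; start (x,ẋ)=(0.329393, 1.073789) → end (x,ẋ)=(1.165934, 2.655440)

x = 1.1659, ẋ = 2.6554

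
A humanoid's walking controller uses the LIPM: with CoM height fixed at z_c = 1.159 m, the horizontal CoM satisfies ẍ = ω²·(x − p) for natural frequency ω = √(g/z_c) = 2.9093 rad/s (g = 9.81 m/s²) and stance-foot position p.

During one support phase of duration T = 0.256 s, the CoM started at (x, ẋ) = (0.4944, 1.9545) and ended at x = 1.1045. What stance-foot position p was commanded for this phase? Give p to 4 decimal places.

ωT = 2.9093·0.256 = 0.744781; cosh(ωT) = 1.290409, sinh(ωT) = 0.815571
x(T) = p + (x₀−p)·cosh(ωT) + (ẋ₀/ω)·sinh(ωT) ⇒ p·(1 − cosh) = x(T) − x₀·cosh − (ẋ₀/ω)·sinh
numerator   = 1.1045 − (0.4944)·1.290409 − (1.9545/2.9093)·0.815571 = -0.081388
denominator = 1 − 1.290409 = -0.290409
p = -0.081388 / -0.290409 = 0.2803

p = 0.2803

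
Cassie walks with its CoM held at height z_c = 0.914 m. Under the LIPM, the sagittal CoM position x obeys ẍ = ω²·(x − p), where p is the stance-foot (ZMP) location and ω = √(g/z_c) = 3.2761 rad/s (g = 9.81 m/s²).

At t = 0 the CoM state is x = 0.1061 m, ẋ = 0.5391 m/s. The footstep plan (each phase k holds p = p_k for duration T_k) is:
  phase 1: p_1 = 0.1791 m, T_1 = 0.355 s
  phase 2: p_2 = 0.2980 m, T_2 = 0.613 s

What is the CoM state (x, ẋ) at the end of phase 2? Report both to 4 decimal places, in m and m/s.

x = 0.9334, ẋ = 2.1664

phase 1: p=0.1791, T=0.355, ωT=1.163015, cosh=1.756055, sinh=1.443512; start (x,ẋ)=(0.106100, 0.539100) → end (x,ẋ)=(0.288446, 0.601465)
phase 2: p=0.2980, T=0.613, ωT=2.008249, cosh=3.792243, sinh=3.658020; start (x,ẋ)=(0.288446, 0.601465) → end (x,ẋ)=(0.933351, 2.166405)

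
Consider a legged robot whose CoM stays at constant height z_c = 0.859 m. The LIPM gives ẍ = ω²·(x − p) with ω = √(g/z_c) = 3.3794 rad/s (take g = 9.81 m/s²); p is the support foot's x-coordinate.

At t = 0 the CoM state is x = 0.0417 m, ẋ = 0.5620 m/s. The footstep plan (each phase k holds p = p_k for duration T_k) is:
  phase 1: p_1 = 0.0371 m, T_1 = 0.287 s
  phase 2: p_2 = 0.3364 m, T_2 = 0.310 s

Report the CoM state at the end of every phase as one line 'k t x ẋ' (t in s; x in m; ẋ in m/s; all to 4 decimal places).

phase 1: p=0.0371, T=0.287, ωT=0.969888, cosh=1.508387, sinh=1.129261; start (x,ẋ)=(0.041700, 0.562000) → end (x,ẋ)=(0.231837, 0.865268)
phase 2: p=0.3364, T=0.310, ωT=1.047614, cosh=1.600807, sinh=1.250034; start (x,ẋ)=(0.231837, 0.865268) → end (x,ẋ)=(0.489075, 0.943414)

1 0.2870 0.2318 0.8653
2 0.5970 0.4891 0.9434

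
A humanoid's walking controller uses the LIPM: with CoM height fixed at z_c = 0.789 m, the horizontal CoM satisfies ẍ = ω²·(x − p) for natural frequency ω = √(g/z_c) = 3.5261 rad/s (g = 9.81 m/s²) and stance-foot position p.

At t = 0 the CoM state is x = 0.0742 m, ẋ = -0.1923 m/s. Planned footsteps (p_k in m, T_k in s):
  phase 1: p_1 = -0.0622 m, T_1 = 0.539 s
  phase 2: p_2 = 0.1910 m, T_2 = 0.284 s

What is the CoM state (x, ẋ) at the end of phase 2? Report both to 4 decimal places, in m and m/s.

x = 0.5505, ẋ = 1.5586

phase 1: p=-0.0622, T=0.539, ωT=1.900568, cosh=3.419588, sinh=3.270104; start (x,ẋ)=(0.074200, -0.192300) → end (x,ẋ)=(0.225893, 0.915203)
phase 2: p=0.1910, T=0.284, ωT=1.001412, cosh=1.544742, sinh=1.177382; start (x,ẋ)=(0.225893, 0.915203) → end (x,ẋ)=(0.550491, 1.558612)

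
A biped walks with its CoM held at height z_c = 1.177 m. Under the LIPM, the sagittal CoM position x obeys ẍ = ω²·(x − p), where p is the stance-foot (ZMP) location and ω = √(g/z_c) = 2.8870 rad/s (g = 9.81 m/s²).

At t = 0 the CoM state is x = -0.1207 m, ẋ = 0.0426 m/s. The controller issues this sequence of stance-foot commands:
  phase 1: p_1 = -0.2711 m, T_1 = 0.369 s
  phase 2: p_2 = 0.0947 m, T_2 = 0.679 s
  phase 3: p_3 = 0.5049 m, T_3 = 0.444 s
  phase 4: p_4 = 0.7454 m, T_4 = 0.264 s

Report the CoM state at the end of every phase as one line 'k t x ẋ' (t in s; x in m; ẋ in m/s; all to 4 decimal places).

phase 1: p=-0.2711, T=0.369, ωT=1.065303, cosh=1.623171, sinh=1.278547; start (x,ẋ)=(-0.120700, 0.042600) → end (x,ẋ)=(-0.008109, 0.624298)
phase 2: p=0.0947, T=0.679, ωT=1.960273, cosh=3.621043, sinh=3.480223; start (x,ẋ)=(-0.008109, 0.624298) → end (x,ẋ)=(0.475003, 1.227647)
phase 3: p=0.5049, T=0.444, ωT=1.281828, cosh=1.940375, sinh=1.662845; start (x,ẋ)=(0.475003, 1.227647) → end (x,ẋ)=(1.153986, 2.238573)
phase 4: p=0.7454, T=0.264, ωT=0.762168, cosh=1.304785, sinh=0.838132; start (x,ẋ)=(1.153986, 2.238573) → end (x,ẋ)=(1.928402, 3.909506)

1 0.3690 -0.0081 0.6243
2 1.0480 0.4750 1.2276
3 1.4920 1.1540 2.2386
4 1.7560 1.9284 3.9095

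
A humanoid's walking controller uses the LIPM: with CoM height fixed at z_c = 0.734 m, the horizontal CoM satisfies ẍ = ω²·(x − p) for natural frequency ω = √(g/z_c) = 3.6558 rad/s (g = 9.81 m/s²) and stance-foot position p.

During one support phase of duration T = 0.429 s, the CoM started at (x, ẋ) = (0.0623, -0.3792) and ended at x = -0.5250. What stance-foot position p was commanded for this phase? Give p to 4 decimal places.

p = 0.2946

ωT = 3.6558·0.429 = 1.568338; cosh(ωT) = 2.503529, sinh(ωT) = 2.295138
x(T) = p + (x₀−p)·cosh(ωT) + (ẋ₀/ω)·sinh(ωT) ⇒ p·(1 − cosh) = x(T) − x₀·cosh − (ẋ₀/ω)·sinh
numerator   = -0.5250 − (0.0623)·2.503529 − (-0.3792/3.6558)·2.295138 = -0.442905
denominator = 1 − 2.503529 = -1.503529
p = -0.442905 / -1.503529 = 0.2946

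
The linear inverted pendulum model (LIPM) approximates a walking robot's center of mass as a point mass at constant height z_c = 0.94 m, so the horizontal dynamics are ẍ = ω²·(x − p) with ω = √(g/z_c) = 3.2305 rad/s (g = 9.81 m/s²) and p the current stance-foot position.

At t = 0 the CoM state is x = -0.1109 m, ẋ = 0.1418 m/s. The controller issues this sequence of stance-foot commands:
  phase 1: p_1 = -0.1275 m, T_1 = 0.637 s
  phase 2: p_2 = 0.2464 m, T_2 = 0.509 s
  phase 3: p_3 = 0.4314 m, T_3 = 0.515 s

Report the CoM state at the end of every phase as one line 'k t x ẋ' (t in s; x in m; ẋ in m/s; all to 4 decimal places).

phase 1: p=-0.1275, T=0.637, ωT=2.057829, cosh=3.978341, sinh=3.850610; start (x,ẋ)=(-0.110900, 0.141800) → end (x,ẋ)=(0.107560, 0.770623)
phase 2: p=0.2464, T=0.509, ωT=1.644325, cosh=2.685327, sinh=2.492184; start (x,ẋ)=(0.107560, 0.770623) → end (x,ẋ)=(0.468069, 0.951570)
phase 3: p=0.4314, T=0.515, ωT=1.663708, cosh=2.734141, sinh=2.544705; start (x,ẋ)=(0.468069, 0.951570) → end (x,ẋ)=(1.281221, 2.903168)

1 0.6370 0.1076 0.7706
2 1.1460 0.4681 0.9516
3 1.6610 1.2812 2.9032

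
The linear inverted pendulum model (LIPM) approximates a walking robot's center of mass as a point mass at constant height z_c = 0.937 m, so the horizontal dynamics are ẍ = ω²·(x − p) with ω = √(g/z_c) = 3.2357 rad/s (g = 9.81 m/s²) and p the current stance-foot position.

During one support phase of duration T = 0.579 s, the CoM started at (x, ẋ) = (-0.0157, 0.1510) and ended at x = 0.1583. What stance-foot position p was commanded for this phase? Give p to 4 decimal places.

ωT = 3.2357·0.579 = 1.873470; cosh(ωT) = 3.332221, sinh(ωT) = 3.178631
x(T) = p + (x₀−p)·cosh(ωT) + (ẋ₀/ω)·sinh(ωT) ⇒ p·(1 − cosh) = x(T) − x₀·cosh − (ẋ₀/ω)·sinh
numerator   = 0.1583 − (-0.0157)·3.332221 − (0.1510/3.2357)·3.178631 = 0.062279
denominator = 1 − 3.332221 = -2.332221
p = 0.062279 / -2.332221 = -0.0267

p = -0.0267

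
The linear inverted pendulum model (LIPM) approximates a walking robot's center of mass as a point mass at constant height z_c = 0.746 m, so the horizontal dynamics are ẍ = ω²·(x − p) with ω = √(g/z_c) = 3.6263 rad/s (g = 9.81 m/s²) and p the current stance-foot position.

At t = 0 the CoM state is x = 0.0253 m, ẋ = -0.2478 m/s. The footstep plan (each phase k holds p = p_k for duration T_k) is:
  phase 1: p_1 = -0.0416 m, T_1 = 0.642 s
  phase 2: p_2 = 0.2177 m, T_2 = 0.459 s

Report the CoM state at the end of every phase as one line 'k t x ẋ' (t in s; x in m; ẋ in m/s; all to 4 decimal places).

phase 1: p=-0.0416, T=0.642, ωT=2.328085, cosh=5.177878, sinh=5.080396; start (x,ẋ)=(0.025300, -0.247800) → end (x,ẋ)=(-0.042364, -0.050577)
phase 2: p=0.2177, T=0.459, ωT=1.664472, cosh=2.736086, sinh=2.546795; start (x,ẋ)=(-0.042364, -0.050577) → end (x,ẋ)=(-0.529379, -2.540192)

1 0.6420 -0.0424 -0.0506
2 1.1010 -0.5294 -2.5402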